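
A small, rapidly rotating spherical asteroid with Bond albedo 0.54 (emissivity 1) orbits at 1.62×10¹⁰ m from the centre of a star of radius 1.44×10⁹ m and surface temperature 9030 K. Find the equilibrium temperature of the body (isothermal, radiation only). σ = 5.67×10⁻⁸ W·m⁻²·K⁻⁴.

The star's surface emits σT_*⁴; at distance d the flux is S = σT_*⁴(R_*/d)².
S = 5.67×10⁻⁸·(9030)⁴·(1.44×10⁹/1.62×10¹⁰)² = 2.979×10⁶ W/m².
For an isothermal sphere T⁴ = (1−a)S/(4σ) = 6.041×10¹² K⁴.

T ≈ 1570 K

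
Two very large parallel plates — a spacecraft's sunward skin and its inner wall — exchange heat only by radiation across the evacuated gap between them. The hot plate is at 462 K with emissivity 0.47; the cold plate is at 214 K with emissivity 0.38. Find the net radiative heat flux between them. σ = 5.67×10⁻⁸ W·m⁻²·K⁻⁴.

q ≈ 656 W/m²

For two infinite grey parallel plates, q = σ(T₁⁴ − T₂⁴)/(1/ε₁ + 1/ε₂ − 1).
T₁⁴ − T₂⁴ = 4.556×10¹⁰ − 2.097×10⁹ = 4.346×10¹⁰ K⁴.
1/ε₁ + 1/ε₂ − 1 = 2.128 + 2.632 − 1 = 3.759.
q = 5.67×10⁻⁸ × 4.346×10¹⁰ / 3.759.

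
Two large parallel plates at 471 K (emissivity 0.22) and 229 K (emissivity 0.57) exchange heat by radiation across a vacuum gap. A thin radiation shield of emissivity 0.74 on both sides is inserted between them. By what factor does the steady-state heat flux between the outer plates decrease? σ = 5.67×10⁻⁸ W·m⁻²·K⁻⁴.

Without shield: q₀ = σΔ(T⁴)/(1/ε₁+1/ε₂−1) with denominator 5.300.
With shield the two gaps are in series; the resistances add: (1/ε₁+1/ε_s−1)+(1/ε_s+1/ε₂−1) = 4.897+2.106 = 7.003.
Heat-flux ratio q₀/q = 7.003/5.300.

factor ≈ 1.32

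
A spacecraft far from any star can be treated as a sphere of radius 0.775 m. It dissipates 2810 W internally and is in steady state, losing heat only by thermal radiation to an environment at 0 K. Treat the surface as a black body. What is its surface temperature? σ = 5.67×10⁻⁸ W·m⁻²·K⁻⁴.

Steady state: internal power = radiated power, P = εσA T⁴.
Radiating area A = 4πr² = 7.548 m².
T⁴ = P/(εσA) = 2810/(1.0·5.67×10⁻⁸·7.548) = 6.566×10⁹ K⁴.
T = (6.566×10⁹)^(1/4).

T ≈ 285 K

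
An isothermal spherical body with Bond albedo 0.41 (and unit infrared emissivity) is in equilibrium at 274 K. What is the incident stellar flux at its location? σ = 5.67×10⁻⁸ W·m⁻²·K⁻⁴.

S ≈ 2170 W/m²

(1−a)S·πr² = σ·4πr²·T⁴ ⇒ S = 4σT⁴/(1−a).
S = 4·5.67×10⁻⁸·5.636×10⁹/0.590.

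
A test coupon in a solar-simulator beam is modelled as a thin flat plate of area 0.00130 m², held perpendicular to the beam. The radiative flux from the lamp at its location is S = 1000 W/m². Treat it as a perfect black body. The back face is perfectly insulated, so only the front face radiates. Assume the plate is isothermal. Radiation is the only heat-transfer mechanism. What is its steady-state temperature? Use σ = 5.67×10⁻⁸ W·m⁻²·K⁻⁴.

At equilibrium, absorbed power = emitted power.
Absorbing cross-section = A = 0.001300 m²; emitting surface = A = 0.001300 m² (ratio 1).
S·A_cross = εσ·A_surf·T⁴  ⇒  T⁴ = S/(1σ).
T⁴ = 1.00·1000/(1·5.67×10⁻⁸) = 1.764×10¹⁰ K⁴.
T = (1.764×10¹⁰)^(1/4).

T ≈ 364 K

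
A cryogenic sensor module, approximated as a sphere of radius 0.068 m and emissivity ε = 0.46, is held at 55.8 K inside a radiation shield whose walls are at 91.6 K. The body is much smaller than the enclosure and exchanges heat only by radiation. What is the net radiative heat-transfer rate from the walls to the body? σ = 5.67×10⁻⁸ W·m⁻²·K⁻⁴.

P_net ≈ 0.0920 W

For a small grey body in a large enclosure: P_net = εσA(T_body⁴ − T_wall⁴).
A = 4πr² = 0.05811 m²; T_body⁴ − T_wall⁴ = 9.695×10⁶ − 7.040×10⁷ = -6.071×10⁷ K⁴.
|P_net| = 0.46·5.67×10⁻⁸·0.05811·6.071×10⁷.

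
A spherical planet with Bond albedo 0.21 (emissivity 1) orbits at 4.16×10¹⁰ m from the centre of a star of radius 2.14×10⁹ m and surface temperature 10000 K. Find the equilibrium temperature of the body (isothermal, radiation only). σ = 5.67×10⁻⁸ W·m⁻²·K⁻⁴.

The star's surface emits σT_*⁴; at distance d the flux is S = σT_*⁴(R_*/d)².
S = 5.67×10⁻⁸·(10000)⁴·(2.14×10⁹/4.16×10¹⁰)² = 1.500×10⁶ W/m².
For an isothermal sphere T⁴ = (1−a)S/(4σ) = 5.226×10¹² K⁴.

T ≈ 1510 K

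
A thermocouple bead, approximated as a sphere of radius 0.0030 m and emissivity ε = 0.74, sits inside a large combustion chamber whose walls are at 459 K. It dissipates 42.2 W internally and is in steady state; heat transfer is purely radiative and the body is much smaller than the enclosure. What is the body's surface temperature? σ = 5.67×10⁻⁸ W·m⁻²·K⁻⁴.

For a small grey body in a large enclosure, net radiated power = εσA(T⁴ − T_w⁴).
Steady state: P = εσA(T⁴ − T_w⁴) with A = 4πr² = 1.131×10⁻⁴ m².
T⁴ = P/(εσA) + T_w⁴ = 42.2/(0.74·5.67×10⁻⁸·1.131×10⁻⁴) + (459)⁴
    = 8.893×10¹² + 4.439×10¹⁰ = 8.937×10¹² K⁴.

T ≈ 1730 K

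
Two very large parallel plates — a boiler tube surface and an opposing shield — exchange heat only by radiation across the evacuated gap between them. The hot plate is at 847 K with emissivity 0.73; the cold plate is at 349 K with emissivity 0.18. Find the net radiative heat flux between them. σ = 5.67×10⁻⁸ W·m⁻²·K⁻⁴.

For two infinite grey parallel plates, q = σ(T₁⁴ − T₂⁴)/(1/ε₁ + 1/ε₂ − 1).
T₁⁴ − T₂⁴ = 5.147×10¹¹ − 1.484×10¹⁰ = 4.998×10¹¹ K⁴.
1/ε₁ + 1/ε₂ − 1 = 1.370 + 5.556 − 1 = 5.925.
q = 5.67×10⁻⁸ × 4.998×10¹¹ / 5.925.

q ≈ 4780 W/m²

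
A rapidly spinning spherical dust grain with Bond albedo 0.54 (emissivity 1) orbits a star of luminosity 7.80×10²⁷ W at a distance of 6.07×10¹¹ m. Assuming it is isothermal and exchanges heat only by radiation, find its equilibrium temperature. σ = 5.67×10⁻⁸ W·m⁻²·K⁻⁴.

First find the stellar flux at distance d: S = L/(4πd²) = 7.80×10²⁷/(4π·(6.07×10¹¹)²) = 1685 W/m².
For an isothermal sphere, absorbed (1−a)S·πr² = emitted σ·4πr²·T⁴, so T⁴ = (1−a)S/(4σ).
T⁴ = 0.460·1685/(4·5.67×10⁻⁸) = 3.417×10⁹ K⁴.

T ≈ 242 K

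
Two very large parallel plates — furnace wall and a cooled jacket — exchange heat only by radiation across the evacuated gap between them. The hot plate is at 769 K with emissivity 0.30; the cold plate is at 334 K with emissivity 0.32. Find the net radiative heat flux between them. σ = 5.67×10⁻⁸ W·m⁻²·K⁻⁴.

q ≈ 3500 W/m²

For two infinite grey parallel plates, q = σ(T₁⁴ − T₂⁴)/(1/ε₁ + 1/ε₂ − 1).
T₁⁴ − T₂⁴ = 3.497×10¹¹ − 1.244×10¹⁰ = 3.373×10¹¹ K⁴.
1/ε₁ + 1/ε₂ − 1 = 3.333 + 3.125 − 1 = 5.458.
q = 5.67×10⁻⁸ × 3.373×10¹¹ / 5.458.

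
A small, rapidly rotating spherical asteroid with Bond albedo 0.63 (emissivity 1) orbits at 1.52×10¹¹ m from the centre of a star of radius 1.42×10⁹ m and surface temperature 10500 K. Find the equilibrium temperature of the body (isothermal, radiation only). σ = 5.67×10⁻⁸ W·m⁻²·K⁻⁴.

T ≈ 560 K

The star's surface emits σT_*⁴; at distance d the flux is S = σT_*⁴(R_*/d)².
S = 5.67×10⁻⁸·(10500)⁴·(1.42×10⁹/1.52×10¹¹)² = 60150 W/m².
For an isothermal sphere T⁴ = (1−a)S/(4σ) = 9.813×10¹⁰ K⁴.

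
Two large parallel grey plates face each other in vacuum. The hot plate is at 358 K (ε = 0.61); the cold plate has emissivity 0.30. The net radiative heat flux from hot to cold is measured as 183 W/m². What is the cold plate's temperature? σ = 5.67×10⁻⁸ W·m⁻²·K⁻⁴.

q = σ(T₁⁴ − T₂⁴)/(1/ε₁ + 1/ε₂ − 1); denominator = 3.973.
T₂⁴ = T₁⁴ − q·(1/ε₁+1/ε₂−1)/σ = 1.643×10¹⁰ − 183·3.973/5.67×10⁻⁸
    = 3.604×10⁹ K⁴.

T₂ ≈ 245 K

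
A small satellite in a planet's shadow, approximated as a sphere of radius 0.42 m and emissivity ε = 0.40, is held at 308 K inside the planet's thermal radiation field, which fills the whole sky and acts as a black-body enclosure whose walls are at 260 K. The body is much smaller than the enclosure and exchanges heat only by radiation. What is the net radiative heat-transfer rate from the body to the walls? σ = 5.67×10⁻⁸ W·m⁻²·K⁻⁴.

For a small grey body in a large enclosure: P_net = εσA(T_body⁴ − T_wall⁴).
A = 4πr² = 2.217 m²; T_body⁴ − T_wall⁴ = 8.999×10⁹ − 4.570×10⁹ = 4.429×10⁹ K⁴.
|P_net| = 0.40·5.67×10⁻⁸·2.217·4.429×10⁹.

P_net ≈ 223 W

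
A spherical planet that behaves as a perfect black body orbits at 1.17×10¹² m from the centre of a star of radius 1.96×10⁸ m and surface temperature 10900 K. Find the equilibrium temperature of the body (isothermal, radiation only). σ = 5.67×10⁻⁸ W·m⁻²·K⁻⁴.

The star's surface emits σT_*⁴; at distance d the flux is S = σT_*⁴(R_*/d)².
S = 5.67×10⁻⁸·(10900)⁴·(1.96×10⁸/1.17×10¹²)² = 22.46 W/m².
For an isothermal sphere T⁴ = (1−a)S/(4σ) = 9.903×10⁷ K⁴.

T ≈ 99.8 K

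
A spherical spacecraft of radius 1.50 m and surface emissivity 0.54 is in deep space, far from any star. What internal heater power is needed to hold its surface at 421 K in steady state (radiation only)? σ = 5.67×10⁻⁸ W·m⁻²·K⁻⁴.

P ≈ 27200 W

P = εσ·4πr²·T⁴.
4πr² = 28.27 m²; T⁴ = 3.141×10¹⁰ K⁴.
P = 0.54·5.67×10⁻⁸·28.27·3.141×10¹⁰.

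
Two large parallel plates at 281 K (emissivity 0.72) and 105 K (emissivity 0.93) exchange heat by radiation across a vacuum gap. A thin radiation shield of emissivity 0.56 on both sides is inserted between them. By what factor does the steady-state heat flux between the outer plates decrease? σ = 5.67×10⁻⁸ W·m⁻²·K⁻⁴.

Without shield: q₀ = σΔ(T⁴)/(1/ε₁+1/ε₂−1) with denominator 1.464.
With shield the two gaps are in series; the resistances add: (1/ε₁+1/ε_s−1)+(1/ε_s+1/ε₂−1) = 2.175+1.861 = 4.036.
Heat-flux ratio q₀/q = 4.036/1.464.

factor ≈ 2.76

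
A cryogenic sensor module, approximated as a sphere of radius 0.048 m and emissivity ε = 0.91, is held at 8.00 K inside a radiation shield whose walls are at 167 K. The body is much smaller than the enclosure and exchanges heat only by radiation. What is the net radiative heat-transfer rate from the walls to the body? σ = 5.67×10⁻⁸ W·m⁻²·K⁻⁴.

P_net ≈ 1.16 W

For a small grey body in a large enclosure: P_net = εσA(T_body⁴ − T_wall⁴).
A = 4πr² = 0.02895 m²; T_body⁴ − T_wall⁴ = 4096 − 7.778×10⁸ = -7.778×10⁸ K⁴.
|P_net| = 0.91·5.67×10⁻⁸·0.02895·7.778×10⁸.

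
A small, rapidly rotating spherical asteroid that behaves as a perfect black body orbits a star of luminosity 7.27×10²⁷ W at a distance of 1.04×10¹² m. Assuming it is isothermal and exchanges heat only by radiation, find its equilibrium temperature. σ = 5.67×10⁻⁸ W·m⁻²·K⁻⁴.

First find the stellar flux at distance d: S = L/(4πd²) = 7.27×10²⁷/(4π·(1.04×10¹²)²) = 534.9 W/m².
For an isothermal sphere, absorbed (1−a)S·πr² = emitted σ·4πr²·T⁴, so T⁴ = (1−a)S/(4σ).
T⁴ = 1.00·534.9/(4·5.67×10⁻⁸) = 2.358×10⁹ K⁴.

T ≈ 220 K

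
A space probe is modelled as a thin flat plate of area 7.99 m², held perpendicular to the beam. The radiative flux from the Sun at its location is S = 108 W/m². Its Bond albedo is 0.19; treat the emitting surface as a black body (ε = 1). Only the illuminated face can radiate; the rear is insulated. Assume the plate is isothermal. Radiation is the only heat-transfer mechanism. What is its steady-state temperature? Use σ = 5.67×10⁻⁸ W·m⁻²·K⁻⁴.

T ≈ 198 K

At equilibrium, absorbed power = emitted power.
Absorbing cross-section = A = 7.990 m²; emitting surface = A = 7.990 m² (ratio 1).
(1−a)S·A_cross = εσ·A_surf·T⁴  ⇒  T⁴ = (1−a)S/(1σ).
T⁴ = 0.810·108/(1·5.67×10⁻⁸) = 1.543×10⁹ K⁴.
T = (1.543×10⁹)^(1/4).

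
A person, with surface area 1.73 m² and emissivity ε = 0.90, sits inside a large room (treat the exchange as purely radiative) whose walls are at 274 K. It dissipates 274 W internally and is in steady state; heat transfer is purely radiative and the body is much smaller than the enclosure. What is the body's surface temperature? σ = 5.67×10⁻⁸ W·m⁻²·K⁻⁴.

For a small grey body in a large enclosure, net radiated power = εσA(T⁴ − T_w⁴).
Steady state: P = εσA(T⁴ − T_w⁴) with A = 1.73 m².
T⁴ = P/(εσA) + T_w⁴ = 274/(0.90·5.67×10⁻⁸·1.730) + (274)⁴
    = 3.104×10⁹ + 5.636×10⁹ = 8.740×10⁹ K⁴.

T ≈ 306 K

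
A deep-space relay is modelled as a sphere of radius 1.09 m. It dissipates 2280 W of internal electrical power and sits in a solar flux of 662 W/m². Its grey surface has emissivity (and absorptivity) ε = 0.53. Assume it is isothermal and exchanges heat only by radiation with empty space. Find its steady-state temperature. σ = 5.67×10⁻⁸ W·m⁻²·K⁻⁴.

T ≈ 299 K

At steady state, absorbed solar power + internal power = radiated power.
Absorbed: α·S·A_cross = 0.53·662·3.733 = 1310 W (cross-section πr²).
Total input = 1310 + 2280 = 3590 W.
Radiated: εσ·A_surf·T⁴ with A_surf = 4πr² = 14.93 m².
T⁴ = 3590/(0.53·5.67×10⁻⁸·14.93) = 8.001×10⁹ K⁴.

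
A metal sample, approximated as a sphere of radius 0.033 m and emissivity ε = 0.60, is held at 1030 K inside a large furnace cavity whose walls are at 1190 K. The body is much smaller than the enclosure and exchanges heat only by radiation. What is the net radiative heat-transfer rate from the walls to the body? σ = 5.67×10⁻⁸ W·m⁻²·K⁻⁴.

For a small grey body in a large enclosure: P_net = εσA(T_body⁴ − T_wall⁴).
A = 4πr² = 0.01368 m²; T_body⁴ − T_wall⁴ = 1.126×10¹² − 2.005×10¹² = -8.798×10¹¹ K⁴.
|P_net| = 0.60·5.67×10⁻⁸·0.01368·8.798×10¹¹.

P_net ≈ 410 W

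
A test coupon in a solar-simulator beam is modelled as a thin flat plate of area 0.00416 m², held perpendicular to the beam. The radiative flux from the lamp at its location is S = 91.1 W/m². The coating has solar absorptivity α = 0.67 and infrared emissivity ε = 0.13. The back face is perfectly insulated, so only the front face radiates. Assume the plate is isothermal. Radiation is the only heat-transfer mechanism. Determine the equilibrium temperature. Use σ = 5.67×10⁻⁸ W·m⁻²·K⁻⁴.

T ≈ 302 K

At equilibrium, absorbed power = emitted power.
Absorbing cross-section = A = 0.004160 m²; emitting surface = A = 0.004160 m² (ratio 1).
αS·A_cross = εσ·A_surf·T⁴  ⇒  T⁴ = αS/(ε·1σ).
T⁴ = 0.670·91.1/(0.13·1·5.67×10⁻⁸) = 8.281×10⁹ K⁴.
T = (8.281×10⁹)^(1/4).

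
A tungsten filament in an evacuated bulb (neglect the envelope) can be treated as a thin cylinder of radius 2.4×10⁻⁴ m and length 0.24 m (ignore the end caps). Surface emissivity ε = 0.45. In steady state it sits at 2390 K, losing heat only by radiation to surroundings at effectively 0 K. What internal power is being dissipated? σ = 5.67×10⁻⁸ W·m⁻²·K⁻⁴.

Steady state: P = εσA T⁴.
A = 2πrL = 3.619×10⁻⁴ m²; T⁴ = (2390)⁴ = 3.263×10¹³ K⁴.
P = 0.45 × 5.67×10⁻⁸ × 3.619×10⁻⁴ × 3.263×10¹³.

P ≈ 301 W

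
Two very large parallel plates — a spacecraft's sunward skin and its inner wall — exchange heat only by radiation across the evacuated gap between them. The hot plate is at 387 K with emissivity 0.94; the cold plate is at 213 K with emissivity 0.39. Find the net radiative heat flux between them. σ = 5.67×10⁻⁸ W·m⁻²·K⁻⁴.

q ≈ 440 W/m²

For two infinite grey parallel plates, q = σ(T₁⁴ − T₂⁴)/(1/ε₁ + 1/ε₂ − 1).
T₁⁴ − T₂⁴ = 2.243×10¹⁰ − 2.058×10⁹ = 2.037×10¹⁰ K⁴.
1/ε₁ + 1/ε₂ − 1 = 1.064 + 2.564 − 1 = 2.628.
q = 5.67×10⁻⁸ × 2.037×10¹⁰ / 2.628.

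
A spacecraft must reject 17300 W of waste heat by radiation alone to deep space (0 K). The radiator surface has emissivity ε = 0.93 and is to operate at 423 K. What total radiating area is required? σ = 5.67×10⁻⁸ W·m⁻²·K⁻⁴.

A ≈ 10.2 m²

P = εσA T⁴ ⇒ A = P/(εσT⁴).
T⁴ = 3.202×10¹⁰ K⁴.
A = 17300/(0.93 × 5.67×10⁻⁸ × 3.202×10¹⁰).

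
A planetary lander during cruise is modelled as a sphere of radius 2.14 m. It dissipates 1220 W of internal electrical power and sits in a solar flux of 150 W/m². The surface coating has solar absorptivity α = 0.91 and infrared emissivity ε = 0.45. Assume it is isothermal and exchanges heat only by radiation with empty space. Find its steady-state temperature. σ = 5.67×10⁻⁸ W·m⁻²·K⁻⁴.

T ≈ 216 K

At steady state, absorbed solar power + internal power = radiated power.
Absorbed: α·S·A_cross = 0.91·150·14.39 = 1964 W (cross-section πr²).
Total input = 1964 + 1220 = 3184 W.
Radiated: εσ·A_surf·T⁴ with A_surf = 4πr² = 57.55 m².
T⁴ = 3184/(0.45·5.67×10⁻⁸·57.55) = 2.168×10⁹ K⁴.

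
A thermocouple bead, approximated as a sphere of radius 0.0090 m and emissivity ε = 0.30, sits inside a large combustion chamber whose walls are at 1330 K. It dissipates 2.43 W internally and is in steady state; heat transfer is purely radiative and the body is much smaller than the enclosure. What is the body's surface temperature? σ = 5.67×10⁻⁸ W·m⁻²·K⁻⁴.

For a small grey body in a large enclosure, net radiated power = εσA(T⁴ − T_w⁴).
Steady state: P = εσA(T⁴ − T_w⁴) with A = 4πr² = 0.001018 m².
T⁴ = P/(εσA) + T_w⁴ = 2.43/(0.30·5.67×10⁻⁸·0.001018) + (1330)⁴
    = 1.403×10¹¹ + 3.129×10¹² = 3.269×10¹² K⁴.

T ≈ 1340 K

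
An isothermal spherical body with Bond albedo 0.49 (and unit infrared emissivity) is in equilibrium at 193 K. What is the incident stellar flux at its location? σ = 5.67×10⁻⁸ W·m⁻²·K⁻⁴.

S ≈ 617 W/m²

(1−a)S·πr² = σ·4πr²·T⁴ ⇒ S = 4σT⁴/(1−a).
S = 4·5.67×10⁻⁸·1.387×10⁹/0.510.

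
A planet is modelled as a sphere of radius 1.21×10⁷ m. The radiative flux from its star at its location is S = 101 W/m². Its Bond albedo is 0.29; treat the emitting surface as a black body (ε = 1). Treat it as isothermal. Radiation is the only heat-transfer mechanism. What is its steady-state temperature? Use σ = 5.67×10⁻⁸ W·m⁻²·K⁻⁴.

T ≈ 133 K

At equilibrium, absorbed power = emitted power.
Absorbing cross-section = πr² = 4.600×10¹⁴ m²; emitting surface = 4πr² = 1.840×10¹⁵ m² (ratio 4).
(1−a)S·A_cross = εσ·A_surf·T⁴  ⇒  T⁴ = (1−a)S/(4σ).
T⁴ = 0.710·101/(4·5.67×10⁻⁸) = 3.162×10⁸ K⁴.
T = (3.162×10⁸)^(1/4).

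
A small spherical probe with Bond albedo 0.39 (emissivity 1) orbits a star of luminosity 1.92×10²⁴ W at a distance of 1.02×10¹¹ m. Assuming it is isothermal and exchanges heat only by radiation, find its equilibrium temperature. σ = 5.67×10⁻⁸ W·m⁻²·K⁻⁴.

First find the stellar flux at distance d: S = L/(4πd²) = 1.92×10²⁴/(4π·(1.02×10¹¹)²) = 14.69 W/m².
For an isothermal sphere, absorbed (1−a)S·πr² = emitted σ·4πr²·T⁴, so T⁴ = (1−a)S/(4σ).
T⁴ = 0.610·14.69/(4·5.67×10⁻⁸) = 3.950×10⁷ K⁴.

T ≈ 79.3 K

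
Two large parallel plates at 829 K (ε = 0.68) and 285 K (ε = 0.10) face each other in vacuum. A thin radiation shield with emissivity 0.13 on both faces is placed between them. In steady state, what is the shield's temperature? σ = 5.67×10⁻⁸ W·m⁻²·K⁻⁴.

In steady state the net flux on the hot side equals that on the cold side.
σ(T₁⁴−T_s⁴)/D₁ = σ(T_s⁴−T₂⁴)/D₂, with D₁ = 1/ε₁+1/ε_s−1 = 8.163, D₂ = 1/ε_s+1/ε₂−1 = 16.69.
Solve for T_s⁴: T_s⁴ = (D₂·T₁⁴ + D₁·T₂⁴)/(D₁+D₂) = 3.194×10¹¹ K⁴.

T_s ≈ 752 K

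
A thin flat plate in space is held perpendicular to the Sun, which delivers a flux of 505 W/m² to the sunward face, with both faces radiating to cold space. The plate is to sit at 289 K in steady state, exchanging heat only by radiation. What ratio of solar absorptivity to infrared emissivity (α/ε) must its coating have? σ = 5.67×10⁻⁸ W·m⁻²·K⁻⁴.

Balance: αS·A = εσ·2A·T⁴ ⇒ α/ε = 2σT⁴/S.
α/ε = 2·5.67×10⁻⁸·(289)⁴/505 = 2·5.67×10⁻⁸·6.976×10⁹/505.

α/ε ≈ 1.57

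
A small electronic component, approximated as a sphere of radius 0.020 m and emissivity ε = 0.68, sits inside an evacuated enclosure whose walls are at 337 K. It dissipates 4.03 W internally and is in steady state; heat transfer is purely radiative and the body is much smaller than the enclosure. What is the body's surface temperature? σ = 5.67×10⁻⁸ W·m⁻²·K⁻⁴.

For a small grey body in a large enclosure, net radiated power = εσA(T⁴ − T_w⁴).
Steady state: P = εσA(T⁴ − T_w⁴) with A = 4πr² = 0.005027 m².
T⁴ = P/(εσA) + T_w⁴ = 4.03/(0.68·5.67×10⁻⁸·0.005027) + (337)⁴
    = 2.079×10¹⁰ + 1.290×10¹⁰ = 3.369×10¹⁰ K⁴.

T ≈ 428 K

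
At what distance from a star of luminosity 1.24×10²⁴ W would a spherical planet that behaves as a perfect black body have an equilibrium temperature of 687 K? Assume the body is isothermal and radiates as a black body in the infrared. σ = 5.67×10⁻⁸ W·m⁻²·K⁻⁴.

For an isothermal black-emitting sphere, (1−a)S·πr² = σ·4πr²·T⁴ ⇒ S = 4σT⁴/(1−a).
S = 4·5.67×10⁻⁸·(687)⁴/1.00 = 50520 W/m².
Flux falls as S = L/(4πd²), so d = √(L/(4πS)) = √(1.24×10²⁴/(4π·50520)).

d ≈ 1.40×10⁹ m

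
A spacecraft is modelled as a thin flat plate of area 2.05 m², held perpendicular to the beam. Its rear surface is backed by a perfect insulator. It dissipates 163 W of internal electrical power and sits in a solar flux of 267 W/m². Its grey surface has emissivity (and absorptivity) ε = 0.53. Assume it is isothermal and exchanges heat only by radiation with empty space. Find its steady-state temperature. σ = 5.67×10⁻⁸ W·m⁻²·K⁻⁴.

At steady state, absorbed solar power + internal power = radiated power.
Absorbed: α·S·A_cross = 0.53·267·2.050 = 290.1 W (cross-section A).
Total input = 290.1 + 163 = 453.1 W.
Radiated: εσ·A_surf·T⁴ with A_surf = A = 2.050 m².
T⁴ = 453.1/(0.53·5.67×10⁻⁸·2.050) = 7.355×10⁹ K⁴.

T ≈ 293 K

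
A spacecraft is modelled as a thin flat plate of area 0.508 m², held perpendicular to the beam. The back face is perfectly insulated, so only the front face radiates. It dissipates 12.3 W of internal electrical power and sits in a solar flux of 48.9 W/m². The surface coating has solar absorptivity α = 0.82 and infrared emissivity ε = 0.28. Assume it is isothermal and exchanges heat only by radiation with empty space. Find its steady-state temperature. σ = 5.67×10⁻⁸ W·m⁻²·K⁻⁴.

T ≈ 252 K

At steady state, absorbed solar power + internal power = radiated power.
Absorbed: α·S·A_cross = 0.82·48.9·0.5080 = 20.37 W (cross-section A).
Total input = 20.37 + 12.3 = 32.67 W.
Radiated: εσ·A_surf·T⁴ with A_surf = A = 0.5080 m².
T⁴ = 32.67/(0.28·5.67×10⁻⁸·0.5080) = 4.051×10⁹ K⁴.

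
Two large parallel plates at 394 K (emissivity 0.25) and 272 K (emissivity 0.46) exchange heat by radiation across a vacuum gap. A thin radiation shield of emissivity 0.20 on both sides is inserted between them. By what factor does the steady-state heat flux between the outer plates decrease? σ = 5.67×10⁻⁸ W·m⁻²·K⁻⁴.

factor ≈ 2.74

Without shield: q₀ = σΔ(T⁴)/(1/ε₁+1/ε₂−1) with denominator 5.174.
With shield the two gaps are in series; the resistances add: (1/ε₁+1/ε_s−1)+(1/ε_s+1/ε₂−1) = 8.000+6.174 = 14.17.
Heat-flux ratio q₀/q = 14.17/5.174.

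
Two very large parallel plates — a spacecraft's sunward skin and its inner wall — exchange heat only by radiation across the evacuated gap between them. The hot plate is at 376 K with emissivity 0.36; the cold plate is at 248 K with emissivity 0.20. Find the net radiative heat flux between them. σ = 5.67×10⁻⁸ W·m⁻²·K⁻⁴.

q ≈ 136 W/m²

For two infinite grey parallel plates, q = σ(T₁⁴ − T₂⁴)/(1/ε₁ + 1/ε₂ − 1).
T₁⁴ − T₂⁴ = 1.999×10¹⁰ − 3.783×10⁹ = 1.620×10¹⁰ K⁴.
1/ε₁ + 1/ε₂ − 1 = 2.778 + 5.000 − 1 = 6.778.
q = 5.67×10⁻⁸ × 1.620×10¹⁰ / 6.778.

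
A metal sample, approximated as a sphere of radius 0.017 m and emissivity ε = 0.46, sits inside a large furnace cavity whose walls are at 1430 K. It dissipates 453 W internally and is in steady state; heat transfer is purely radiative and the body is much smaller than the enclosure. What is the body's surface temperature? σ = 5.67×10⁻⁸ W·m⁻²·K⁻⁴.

T ≈ 1730 K

For a small grey body in a large enclosure, net radiated power = εσA(T⁴ − T_w⁴).
Steady state: P = εσA(T⁴ − T_w⁴) with A = 4πr² = 0.003632 m².
T⁴ = P/(εσA) + T_w⁴ = 453/(0.46·5.67×10⁻⁸·0.003632) + (1430)⁴
    = 4.782×10¹² + 4.182×10¹² = 8.964×10¹² K⁴.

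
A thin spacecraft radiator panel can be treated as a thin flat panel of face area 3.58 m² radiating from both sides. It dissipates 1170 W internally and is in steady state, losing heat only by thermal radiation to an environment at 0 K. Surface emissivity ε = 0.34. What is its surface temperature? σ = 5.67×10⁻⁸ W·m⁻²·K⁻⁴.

T ≈ 303 K

Steady state: internal power = radiated power, P = εσA T⁴.
Radiating area A = 2·3.58 = 7.160 m².
T⁴ = P/(εσA) = 1170/(0.34·5.67×10⁻⁸·7.160) = 8.476×10⁹ K⁴.
T = (8.476×10⁹)^(1/4).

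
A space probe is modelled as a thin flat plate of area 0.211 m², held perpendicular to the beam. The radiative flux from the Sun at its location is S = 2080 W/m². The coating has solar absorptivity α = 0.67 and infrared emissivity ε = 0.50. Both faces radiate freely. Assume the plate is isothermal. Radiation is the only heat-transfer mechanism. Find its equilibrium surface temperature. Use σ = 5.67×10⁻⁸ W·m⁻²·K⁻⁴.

At equilibrium, absorbed power = emitted power.
Absorbing cross-section = A = 0.2110 m²; emitting surface = 2A = 0.4220 m² (ratio 2).
αS·A_cross = εσ·A_surf·T⁴  ⇒  T⁴ = αS/(ε·2σ).
T⁴ = 0.670·2080/(0.50·2·5.67×10⁻⁸) = 2.458×10¹⁰ K⁴.
T = (2.458×10¹⁰)^(1/4).

T ≈ 396 K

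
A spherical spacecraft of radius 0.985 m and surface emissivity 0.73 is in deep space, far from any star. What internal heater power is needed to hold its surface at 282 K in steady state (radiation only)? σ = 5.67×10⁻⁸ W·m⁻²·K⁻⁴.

P = εσ·4πr²·T⁴.
4πr² = 12.19 m²; T⁴ = 6.324×10⁹ K⁴.
P = 0.73·5.67×10⁻⁸·12.19·6.324×10⁹.

P ≈ 3190 W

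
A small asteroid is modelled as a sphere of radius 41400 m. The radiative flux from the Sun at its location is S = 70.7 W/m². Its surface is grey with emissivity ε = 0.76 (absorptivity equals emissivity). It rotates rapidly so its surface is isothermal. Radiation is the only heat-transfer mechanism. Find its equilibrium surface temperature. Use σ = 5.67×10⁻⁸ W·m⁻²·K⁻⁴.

At equilibrium, absorbed power = emitted power.
Absorbing cross-section = πr² = 5.385×10⁹ m²; emitting surface = 4πr² = 2.154×10¹⁰ m² (ratio 4).
εS·A_cross = εσ·A_surf·T⁴  ⇒  T⁴ = S/(4σ)   (ε cancels).
T⁴ = 70.7/(4·5.67×10⁻⁸) = 3.117×10⁸ K⁴.
T = (3.117×10⁸)^(1/4).

T ≈ 133 K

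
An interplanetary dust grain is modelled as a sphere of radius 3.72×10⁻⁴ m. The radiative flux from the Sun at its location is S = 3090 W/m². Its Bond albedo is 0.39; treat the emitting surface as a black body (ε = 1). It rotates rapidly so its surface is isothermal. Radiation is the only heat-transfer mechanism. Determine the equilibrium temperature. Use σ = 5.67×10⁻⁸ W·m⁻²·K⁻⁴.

At equilibrium, absorbed power = emitted power.
Absorbing cross-section = πr² = 4.347×10⁻⁷ m²; emitting surface = 4πr² = 1.739×10⁻⁶ m² (ratio 4).
(1−a)S·A_cross = εσ·A_surf·T⁴  ⇒  T⁴ = (1−a)S/(4σ).
T⁴ = 0.610·3090/(4·5.67×10⁻⁸) = 8.311×10⁹ K⁴.
T = (8.311×10⁹)^(1/4).

T ≈ 302 K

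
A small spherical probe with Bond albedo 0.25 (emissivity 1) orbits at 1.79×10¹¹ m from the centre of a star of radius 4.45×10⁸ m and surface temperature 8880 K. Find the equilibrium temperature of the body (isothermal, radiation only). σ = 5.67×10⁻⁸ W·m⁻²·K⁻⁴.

T ≈ 291 K

The star's surface emits σT_*⁴; at distance d the flux is S = σT_*⁴(R_*/d)².
S = 5.67×10⁻⁸·(8880)⁴·(4.45×10⁸/1.79×10¹¹)² = 2179 W/m².
For an isothermal sphere T⁴ = (1−a)S/(4σ) = 7.206×10⁹ K⁴.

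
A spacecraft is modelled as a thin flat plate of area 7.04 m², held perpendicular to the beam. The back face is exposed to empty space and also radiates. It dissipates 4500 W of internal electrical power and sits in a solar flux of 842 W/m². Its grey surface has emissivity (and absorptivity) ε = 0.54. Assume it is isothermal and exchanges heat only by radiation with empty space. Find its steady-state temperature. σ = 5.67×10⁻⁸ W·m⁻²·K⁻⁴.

T ≈ 366 K

At steady state, absorbed solar power + internal power = radiated power.
Absorbed: α·S·A_cross = 0.54·842·7.040 = 3201 W (cross-section A).
Total input = 3201 + 4500 = 7701 W.
Radiated: εσ·A_surf·T⁴ with A_surf = 2A = 14.08 m².
T⁴ = 7701/(0.54·5.67×10⁻⁸·14.08) = 1.786×10¹⁰ K⁴.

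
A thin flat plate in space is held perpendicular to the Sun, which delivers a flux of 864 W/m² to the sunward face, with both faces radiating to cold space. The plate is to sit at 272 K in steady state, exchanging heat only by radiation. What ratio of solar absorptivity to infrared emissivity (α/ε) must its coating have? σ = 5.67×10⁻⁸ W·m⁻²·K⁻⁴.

Balance: αS·A = εσ·2A·T⁴ ⇒ α/ε = 2σT⁴/S.
α/ε = 2·5.67×10⁻⁸·(272)⁴/864 = 2·5.67×10⁻⁸·5.474×10⁹/864.

α/ε ≈ 0.718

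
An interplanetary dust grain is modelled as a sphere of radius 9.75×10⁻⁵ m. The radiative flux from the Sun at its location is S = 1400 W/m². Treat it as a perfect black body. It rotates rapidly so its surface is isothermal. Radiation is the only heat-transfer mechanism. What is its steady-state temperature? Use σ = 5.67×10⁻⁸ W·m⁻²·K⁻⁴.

At equilibrium, absorbed power = emitted power.
Absorbing cross-section = πr² = 2.986×10⁻⁸ m²; emitting surface = 4πr² = 1.195×10⁻⁷ m² (ratio 4).
S·A_cross = εσ·A_surf·T⁴  ⇒  T⁴ = S/(4σ).
T⁴ = 1.00·1400/(4·5.67×10⁻⁸) = 6.173×10⁹ K⁴.
T = (6.173×10⁹)^(1/4).

T ≈ 280 K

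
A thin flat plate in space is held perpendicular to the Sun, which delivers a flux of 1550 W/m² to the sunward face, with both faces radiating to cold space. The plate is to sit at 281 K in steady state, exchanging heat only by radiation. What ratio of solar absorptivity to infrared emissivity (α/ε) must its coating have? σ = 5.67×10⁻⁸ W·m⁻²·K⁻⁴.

α/ε ≈ 0.456

Balance: αS·A = εσ·2A·T⁴ ⇒ α/ε = 2σT⁴/S.
α/ε = 2·5.67×10⁻⁸·(281)⁴/1550 = 2·5.67×10⁻⁸·6.235×10⁹/1550.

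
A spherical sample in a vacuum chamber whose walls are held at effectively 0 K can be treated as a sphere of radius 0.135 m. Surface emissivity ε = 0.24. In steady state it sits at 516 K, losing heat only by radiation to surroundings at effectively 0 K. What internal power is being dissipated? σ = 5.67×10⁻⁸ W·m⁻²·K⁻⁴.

P ≈ 221 W

Steady state: P = εσA T⁴.
A = 4πr² = 0.2290 m²; T⁴ = (516)⁴ = 7.089×10¹⁰ K⁴.
P = 0.24 × 5.67×10⁻⁸ × 0.2290 × 7.089×10¹⁰.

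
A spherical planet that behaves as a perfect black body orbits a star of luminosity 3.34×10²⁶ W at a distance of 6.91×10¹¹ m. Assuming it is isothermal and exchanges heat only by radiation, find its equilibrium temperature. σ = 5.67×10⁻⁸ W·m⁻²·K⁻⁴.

T ≈ 125 K

First find the stellar flux at distance d: S = L/(4πd²) = 3.34×10²⁶/(4π·(6.91×10¹¹)²) = 55.66 W/m².
For an isothermal sphere, absorbed (1−a)S·πr² = emitted σ·4πr²·T⁴, so T⁴ = (1−a)S/(4σ).
T⁴ = 1.00·55.66/(4·5.67×10⁻⁸) = 2.454×10⁸ K⁴.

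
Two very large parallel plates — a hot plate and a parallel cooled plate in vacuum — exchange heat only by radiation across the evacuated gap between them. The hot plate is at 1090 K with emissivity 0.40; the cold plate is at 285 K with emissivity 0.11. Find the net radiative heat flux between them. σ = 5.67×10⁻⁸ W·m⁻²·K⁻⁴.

For two infinite grey parallel plates, q = σ(T₁⁴ − T₂⁴)/(1/ε₁ + 1/ε₂ − 1).
T₁⁴ − T₂⁴ = 1.412×10¹² − 6.598×10⁹ = 1.405×10¹² K⁴.
1/ε₁ + 1/ε₂ − 1 = 2.500 + 9.091 − 1 = 10.59.
q = 5.67×10⁻⁸ × 1.405×10¹² / 10.59.

q ≈ 7520 W/m²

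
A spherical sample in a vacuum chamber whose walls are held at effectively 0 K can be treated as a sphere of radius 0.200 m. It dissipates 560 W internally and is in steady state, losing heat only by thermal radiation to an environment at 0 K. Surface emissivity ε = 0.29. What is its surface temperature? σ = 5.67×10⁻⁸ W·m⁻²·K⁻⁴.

Steady state: internal power = radiated power, P = εσA T⁴.
Radiating area A = 4πr² = 0.5027 m².
T⁴ = P/(εσA) = 560/(0.29·5.67×10⁻⁸·0.5027) = 6.775×10¹⁰ K⁴.
T = (6.775×10¹⁰)^(1/4).

T ≈ 510 K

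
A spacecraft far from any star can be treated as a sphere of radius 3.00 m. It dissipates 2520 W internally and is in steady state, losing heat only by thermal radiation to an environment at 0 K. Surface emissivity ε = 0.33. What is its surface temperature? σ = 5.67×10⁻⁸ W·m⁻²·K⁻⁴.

T ≈ 186 K

Steady state: internal power = radiated power, P = εσA T⁴.
Radiating area A = 4πr² = 113.1 m².
T⁴ = P/(εσA) = 2520/(0.33·5.67×10⁻⁸·113.1) = 1.191×10⁹ K⁴.
T = (1.191×10⁹)^(1/4).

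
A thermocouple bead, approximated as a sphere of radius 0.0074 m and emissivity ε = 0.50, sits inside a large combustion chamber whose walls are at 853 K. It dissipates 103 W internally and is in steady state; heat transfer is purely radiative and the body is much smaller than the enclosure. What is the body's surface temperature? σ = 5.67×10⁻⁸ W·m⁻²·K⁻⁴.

T ≈ 1550 K

For a small grey body in a large enclosure, net radiated power = εσA(T⁴ − T_w⁴).
Steady state: P = εσA(T⁴ − T_w⁴) with A = 4πr² = 6.881×10⁻⁴ m².
T⁴ = P/(εσA) + T_w⁴ = 103/(0.50·5.67×10⁻⁸·6.881×10⁻⁴) + (853)⁴
    = 5.280×10¹² + 5.294×10¹¹ = 5.809×10¹² K⁴.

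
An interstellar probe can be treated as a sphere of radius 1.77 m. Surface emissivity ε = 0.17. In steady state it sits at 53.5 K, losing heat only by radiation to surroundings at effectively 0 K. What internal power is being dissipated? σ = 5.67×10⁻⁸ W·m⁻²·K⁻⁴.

Steady state: P = εσA T⁴.
A = 4πr² = 39.37 m²; T⁴ = (53.5)⁴ = 8.192×10⁶ K⁴.
P = 0.17 × 5.67×10⁻⁸ × 39.37 × 8.192×10⁶.

P ≈ 3.11 W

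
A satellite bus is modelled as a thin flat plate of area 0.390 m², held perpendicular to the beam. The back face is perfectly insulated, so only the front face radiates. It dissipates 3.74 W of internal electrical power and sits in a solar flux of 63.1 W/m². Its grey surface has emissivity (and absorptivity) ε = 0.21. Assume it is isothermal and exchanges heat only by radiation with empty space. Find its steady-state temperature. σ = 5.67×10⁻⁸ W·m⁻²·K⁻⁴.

T ≈ 209 K

At steady state, absorbed solar power + internal power = radiated power.
Absorbed: α·S·A_cross = 0.21·63.1·0.3900 = 5.168 W (cross-section A).
Total input = 5.168 + 3.74 = 8.908 W.
Radiated: εσ·A_surf·T⁴ with A_surf = A = 0.3900 m².
T⁴ = 8.908/(0.21·5.67×10⁻⁸·0.3900) = 1.918×10⁹ K⁴.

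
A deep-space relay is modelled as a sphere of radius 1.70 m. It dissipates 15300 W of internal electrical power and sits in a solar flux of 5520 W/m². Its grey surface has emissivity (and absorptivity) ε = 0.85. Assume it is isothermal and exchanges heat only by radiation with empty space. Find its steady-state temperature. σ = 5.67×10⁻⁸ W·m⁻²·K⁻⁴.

At steady state, absorbed solar power + internal power = radiated power.
Absorbed: α·S·A_cross = 0.85·5520·9.079 = 42600 W (cross-section πr²).
Total input = 42600 + 15300 = 57900 W.
Radiated: εσ·A_surf·T⁴ with A_surf = 4πr² = 36.32 m².
T⁴ = 57900/(0.85·5.67×10⁻⁸·36.32) = 3.308×10¹⁰ K⁴.

T ≈ 426 K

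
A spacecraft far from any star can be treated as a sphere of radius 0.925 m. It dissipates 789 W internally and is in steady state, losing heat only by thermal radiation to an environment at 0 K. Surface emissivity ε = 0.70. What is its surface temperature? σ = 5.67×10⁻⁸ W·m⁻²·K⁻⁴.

Steady state: internal power = radiated power, P = εσA T⁴.
Radiating area A = 4πr² = 10.75 m².
T⁴ = P/(εσA) = 789/(0.70·5.67×10⁻⁸·10.75) = 1.849×10⁹ K⁴.
T = (1.849×10⁹)^(1/4).

T ≈ 207 K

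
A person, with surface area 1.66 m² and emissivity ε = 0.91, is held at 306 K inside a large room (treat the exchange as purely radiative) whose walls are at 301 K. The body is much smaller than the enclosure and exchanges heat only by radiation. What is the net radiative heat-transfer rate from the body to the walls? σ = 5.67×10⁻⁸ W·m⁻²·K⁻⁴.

P_net ≈ 47.9 W

For a small grey body in a large enclosure: P_net = εσA(T_body⁴ − T_wall⁴).
A = 1.66 m²; T_body⁴ − T_wall⁴ = 8.768×10⁹ − 8.209×10⁹ = 5.592×10⁸ K⁴.
|P_net| = 0.91·5.67×10⁻⁸·1.660·5.592×10⁸.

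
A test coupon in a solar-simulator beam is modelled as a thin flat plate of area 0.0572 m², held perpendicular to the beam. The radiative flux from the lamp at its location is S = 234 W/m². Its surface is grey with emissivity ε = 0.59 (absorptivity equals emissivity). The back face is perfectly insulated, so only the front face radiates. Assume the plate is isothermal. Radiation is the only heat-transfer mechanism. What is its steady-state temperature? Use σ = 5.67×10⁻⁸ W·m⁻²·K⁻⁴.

At equilibrium, absorbed power = emitted power.
Absorbing cross-section = A = 0.05720 m²; emitting surface = A = 0.05720 m² (ratio 1).
εS·A_cross = εσ·A_surf·T⁴  ⇒  T⁴ = S/(1σ)   (ε cancels).
T⁴ = 234/(1·5.67×10⁻⁸) = 4.127×10⁹ K⁴.
T = (4.127×10⁹)^(1/4).

T ≈ 253 K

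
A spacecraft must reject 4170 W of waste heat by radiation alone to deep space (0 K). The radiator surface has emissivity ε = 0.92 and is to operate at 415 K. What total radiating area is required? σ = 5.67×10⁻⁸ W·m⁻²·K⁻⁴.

P = εσA T⁴ ⇒ A = P/(εσT⁴).
T⁴ = 2.966×10¹⁰ K⁴.
A = 4170/(0.92 × 5.67×10⁻⁸ × 2.966×10¹⁰).

A ≈ 2.70 m²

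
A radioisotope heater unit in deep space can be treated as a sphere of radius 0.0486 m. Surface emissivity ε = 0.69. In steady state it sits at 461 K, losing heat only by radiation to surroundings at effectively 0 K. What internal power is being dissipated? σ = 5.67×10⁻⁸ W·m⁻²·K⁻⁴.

P ≈ 52.4 W

Steady state: P = εσA T⁴.
A = 4πr² = 0.02968 m²; T⁴ = (461)⁴ = 4.517×10¹⁰ K⁴.
P = 0.69 × 5.67×10⁻⁸ × 0.02968 × 4.517×10¹⁰.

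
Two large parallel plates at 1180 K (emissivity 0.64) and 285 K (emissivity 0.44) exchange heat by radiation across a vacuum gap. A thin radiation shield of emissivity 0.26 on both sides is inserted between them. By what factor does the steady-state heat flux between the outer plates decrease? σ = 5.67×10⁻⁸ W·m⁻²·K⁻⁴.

Without shield: q₀ = σΔ(T⁴)/(1/ε₁+1/ε₂−1) with denominator 2.835.
With shield the two gaps are in series; the resistances add: (1/ε₁+1/ε_s−1)+(1/ε_s+1/ε₂−1) = 4.409+5.119 = 9.528.
Heat-flux ratio q₀/q = 9.528/2.835.

factor ≈ 3.36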